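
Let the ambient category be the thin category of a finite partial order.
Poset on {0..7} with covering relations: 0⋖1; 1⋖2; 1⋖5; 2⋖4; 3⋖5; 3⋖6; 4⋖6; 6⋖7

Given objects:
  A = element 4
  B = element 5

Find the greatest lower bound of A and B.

Answer: A∧B = 1

Trace:
{x : x≤A ∧ x≤B} = {0,1}  (A=4, B=5)
  0 ≤ 1
  1 ≤ 1
glb = 1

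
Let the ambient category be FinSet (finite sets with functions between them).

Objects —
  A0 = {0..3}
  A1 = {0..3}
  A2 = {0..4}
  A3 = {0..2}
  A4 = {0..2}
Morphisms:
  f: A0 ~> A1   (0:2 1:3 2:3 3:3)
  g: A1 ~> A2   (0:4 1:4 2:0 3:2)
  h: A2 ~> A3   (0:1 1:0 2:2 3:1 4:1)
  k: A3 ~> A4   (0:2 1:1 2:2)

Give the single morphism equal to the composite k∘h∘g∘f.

  0 f~>2 g~>0 h~>1 k~>1
  1 f~>3 g~>2 h~>2 k~>2
  2 f~>3 g~>2 h~>2 k~>2
  3 f~>3 g~>2 h~>2 k~>2
result: (0:1 1:2 2:2 3:2)

Answer: (0:1 1:2 2:2 3:2)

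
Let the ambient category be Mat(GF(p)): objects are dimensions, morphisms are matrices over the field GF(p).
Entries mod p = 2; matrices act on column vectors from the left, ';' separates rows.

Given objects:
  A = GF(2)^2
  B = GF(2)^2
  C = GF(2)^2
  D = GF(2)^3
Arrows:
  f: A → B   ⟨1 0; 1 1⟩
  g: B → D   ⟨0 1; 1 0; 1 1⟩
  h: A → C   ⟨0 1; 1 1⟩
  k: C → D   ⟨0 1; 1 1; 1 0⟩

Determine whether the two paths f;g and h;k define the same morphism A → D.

Answer: COMMUTES

Trace:
1) trace f;g:
  e0=(1,0) f→(1,1) g→(1,1,0)
  e1=(0,1) f→(0,1) g→(1,0,1)
  composite₁ = ⟨1 1; 1 0; 0 1⟩
2) trace h;k:
  e0=(1,0) h→(0,1) k→(1,1,0)
  e1=(0,1) h→(1,1) k→(1,0,1)
  composite₂ = ⟨1 1; 1 0; 0 1⟩
Equal? YES — commutes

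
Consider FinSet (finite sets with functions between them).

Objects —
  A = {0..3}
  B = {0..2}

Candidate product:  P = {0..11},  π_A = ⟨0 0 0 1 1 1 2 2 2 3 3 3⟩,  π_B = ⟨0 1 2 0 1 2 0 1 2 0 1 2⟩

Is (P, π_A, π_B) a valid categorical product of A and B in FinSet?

|A|·|B| = 4·3 = 12;  |P| = 12
Check the pairing map k ↦ (π_A(k), π_B(k)):
  0 ↦ (0,0)
  1 ↦ (0,1)
  2 ↦ (0,2)
  3 ↦ (1,0)
  4 ↦ (1,1)
  5 ↦ (1,2)
  6 ↦ (2,0)
  7 ↦ (2,1)
  8 ↦ (2,2)
  9 ↦ (3,0)
  10 ↦ (3,1)
  11 ↦ (3,2)
distinct pairs in image: 12 / 12 needed
  → bijection onto A×B; projections well-typed.

Answer: VALID PRODUCT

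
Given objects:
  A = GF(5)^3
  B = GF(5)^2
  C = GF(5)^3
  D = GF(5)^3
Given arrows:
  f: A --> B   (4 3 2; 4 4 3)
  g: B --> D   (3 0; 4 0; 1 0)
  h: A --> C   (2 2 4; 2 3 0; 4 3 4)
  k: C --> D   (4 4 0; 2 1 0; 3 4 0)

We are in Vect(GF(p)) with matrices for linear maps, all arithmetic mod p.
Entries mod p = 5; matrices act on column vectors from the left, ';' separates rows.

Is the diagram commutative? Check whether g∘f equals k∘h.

Answer: DOES NOT COMMUTE

Work:
Along f;g (path 1):
  e0=(1,0,0) f-->(4,4) g-->(2,1,4)
  e1=(0,1,0) f-->(3,4) g-->(4,2,3)
  e2=(0,0,1) f-->(2,3) g-->(1,3,2)
  ⟦path⟧₁ = (2 4 1; 1 2 3; 4 3 2)
Along h;k (path 2):
  e0=(1,0,0) h-->(2,2,4) k-->(1,1,4)
  e1=(0,1,0) h-->(2,3,3) k-->(0,2,3)
  e2=(0,0,1) h-->(4,0,4) k-->(1,3,2)
  ⟦path⟧₂ = (1 0 1; 1 2 3; 4 3 2)
Equal? differ; not commutative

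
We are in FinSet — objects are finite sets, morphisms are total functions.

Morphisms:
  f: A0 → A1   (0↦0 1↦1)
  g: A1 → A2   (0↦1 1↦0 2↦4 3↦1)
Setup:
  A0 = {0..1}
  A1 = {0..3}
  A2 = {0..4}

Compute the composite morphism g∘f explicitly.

Answer: (0↦1 1↦0)

Trace:
  0 f→0 g→1
  1 f→1 g→0
result: (0↦1 1↦0)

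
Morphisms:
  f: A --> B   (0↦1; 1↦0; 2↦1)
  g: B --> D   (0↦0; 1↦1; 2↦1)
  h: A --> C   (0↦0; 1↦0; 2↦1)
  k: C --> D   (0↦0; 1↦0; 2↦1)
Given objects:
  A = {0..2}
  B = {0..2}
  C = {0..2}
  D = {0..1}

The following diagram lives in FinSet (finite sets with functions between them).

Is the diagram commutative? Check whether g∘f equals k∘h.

Along f;g (path 1):
  0 f-->1 g-->1
  1 f-->0 g-->0
  2 f-->1 g-->1
  ⟦path⟧₁ = (0↦1; 1↦0; 2↦1)
Along h;k (path 2):
  0 h-->0 k-->0
  1 h-->0 k-->0
  2 h-->1 k-->0
  ⟦path⟧₂ = (0↦0; 1↦0; 2↦0)
Equal? differ; not commutative

Answer: DOES NOT COMMUTE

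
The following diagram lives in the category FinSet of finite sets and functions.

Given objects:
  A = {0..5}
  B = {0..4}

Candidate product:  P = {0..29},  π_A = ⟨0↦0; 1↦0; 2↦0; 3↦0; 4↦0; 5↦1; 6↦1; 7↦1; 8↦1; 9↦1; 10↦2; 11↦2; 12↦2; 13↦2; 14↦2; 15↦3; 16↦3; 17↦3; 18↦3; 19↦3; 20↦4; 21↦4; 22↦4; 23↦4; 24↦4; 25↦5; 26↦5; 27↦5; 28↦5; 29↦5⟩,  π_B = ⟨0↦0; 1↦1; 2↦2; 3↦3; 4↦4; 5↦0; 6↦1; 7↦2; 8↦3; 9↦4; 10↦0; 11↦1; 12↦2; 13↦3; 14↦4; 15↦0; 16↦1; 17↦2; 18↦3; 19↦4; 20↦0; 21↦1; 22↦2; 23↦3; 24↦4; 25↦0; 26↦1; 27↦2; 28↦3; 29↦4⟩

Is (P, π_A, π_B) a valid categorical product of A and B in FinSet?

Answer: VALID PRODUCT

Derivation:
|A|·|B| = 6·5 = 30;  |P| = 30
Check the pairing map k ↦ (π_A(k), π_B(k)):
  0 ↦ (0,0)
  1 ↦ (0,1)
  2 ↦ (0,2)
  3 ↦ (0,3)
  4 ↦ (0,4)
  5 ↦ (1,0)
  6 ↦ (1,1)
  7 ↦ (1,2)
  8 ↦ (1,3)
  9 ↦ (1,4)
  10 ↦ (2,0)
  11 ↦ (2,1)
  12 ↦ (2,2)
  13 ↦ (2,3)
  14 ↦ (2,4)
  15 ↦ (3,0)
  16 ↦ (3,1)
  17 ↦ (3,2)
  18 ↦ (3,3)
  19 ↦ (3,4)
  20 ↦ (4,0)
  21 ↦ (4,1)
  22 ↦ (4,2)
  23 ↦ (4,3)
  24 ↦ (4,4)
  25 ↦ (5,0)
  26 ↦ (5,1)
  27 ↦ (5,2)
  28 ↦ (5,3)
  29 ↦ (5,4)
distinct pairs in image: 30 / 30 needed
  → bijection onto A×B; projections well-typed.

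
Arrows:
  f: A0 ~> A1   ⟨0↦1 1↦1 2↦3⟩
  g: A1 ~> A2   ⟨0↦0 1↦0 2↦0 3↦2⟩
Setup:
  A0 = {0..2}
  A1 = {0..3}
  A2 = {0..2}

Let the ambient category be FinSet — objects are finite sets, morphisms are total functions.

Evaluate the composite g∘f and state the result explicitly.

Answer: ⟨0↦0 1↦0 2↦2⟩

Derivation:
  0 f~>1 g~>0
  1 f~>1 g~>0
  2 f~>3 g~>2
composite: ⟨0↦0 1↦0 2↦2⟩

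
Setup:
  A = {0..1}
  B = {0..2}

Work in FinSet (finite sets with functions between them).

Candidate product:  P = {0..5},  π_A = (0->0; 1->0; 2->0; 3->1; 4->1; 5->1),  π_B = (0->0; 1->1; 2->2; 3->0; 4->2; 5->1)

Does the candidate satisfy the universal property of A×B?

Answer: VALID PRODUCT

Derivation:
|A|·|B| = 2·3 = 6;  |P| = 6
Check the pairing map k ↦ (π_A(k), π_B(k)):
  0 -> (0,0)
  1 -> (0,1)
  2 -> (0,2)
  3 -> (1,0)
  4 -> (1,2)
  5 -> (1,1)
distinct pairs in image: 6 / 6 needed
  → bijection onto A×B; projections well-typed.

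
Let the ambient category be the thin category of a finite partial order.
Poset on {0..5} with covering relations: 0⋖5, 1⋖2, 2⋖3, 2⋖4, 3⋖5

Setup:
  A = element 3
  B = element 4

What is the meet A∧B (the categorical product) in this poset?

Answer: A∧B = 2

Work:
{x : x≤A ∧ x≤B} = {1,2}  (A=3, B=4)
  1 ≤ 2
  2 ≤ 2
glb = 2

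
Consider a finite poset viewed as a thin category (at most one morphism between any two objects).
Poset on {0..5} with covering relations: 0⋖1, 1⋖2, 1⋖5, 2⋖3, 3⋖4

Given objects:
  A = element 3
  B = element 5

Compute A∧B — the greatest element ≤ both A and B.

Answer: A∧B = 1

Derivation:
{x : x⊑A ∧ x⊑B} = {0,1}  (A=3, B=5)
  0 ⊑ 1
  1 ⊑ 1
glb = 1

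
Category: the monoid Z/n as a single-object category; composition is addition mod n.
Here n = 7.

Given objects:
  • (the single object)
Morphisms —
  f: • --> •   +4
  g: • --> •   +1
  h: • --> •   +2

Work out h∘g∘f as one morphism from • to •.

Answer: +0

Derivation:
  0 +4≡4 +1≡5 +2≡0  (mod 7)
result: +0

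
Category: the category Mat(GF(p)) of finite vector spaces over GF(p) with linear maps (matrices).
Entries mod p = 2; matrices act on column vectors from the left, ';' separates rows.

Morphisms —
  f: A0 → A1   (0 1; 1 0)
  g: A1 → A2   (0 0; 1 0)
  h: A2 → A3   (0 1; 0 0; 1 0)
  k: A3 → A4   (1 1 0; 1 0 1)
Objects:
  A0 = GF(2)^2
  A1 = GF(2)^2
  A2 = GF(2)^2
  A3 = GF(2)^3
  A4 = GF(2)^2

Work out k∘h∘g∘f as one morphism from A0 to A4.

  e0=(1,0) f→(0,1) g→(0,0) h→(0,0,0) k→(0,0)
  e1=(0,1) f→(1,0) g→(0,1) h→(1,0,0) k→(1,1)
result: (0 1; 0 1)

Answer: (0 1; 0 1)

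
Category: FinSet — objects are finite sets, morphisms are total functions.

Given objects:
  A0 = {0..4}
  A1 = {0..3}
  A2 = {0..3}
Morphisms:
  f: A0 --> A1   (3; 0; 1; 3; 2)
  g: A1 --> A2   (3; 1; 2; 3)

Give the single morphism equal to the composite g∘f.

  0 f-->3 g-->3
  1 f-->0 g-->3
  2 f-->1 g-->1
  3 f-->3 g-->3
  4 f-->2 g-->2
⟦path⟧: (3; 3; 1; 3; 2)

Answer: (3; 3; 1; 3; 2)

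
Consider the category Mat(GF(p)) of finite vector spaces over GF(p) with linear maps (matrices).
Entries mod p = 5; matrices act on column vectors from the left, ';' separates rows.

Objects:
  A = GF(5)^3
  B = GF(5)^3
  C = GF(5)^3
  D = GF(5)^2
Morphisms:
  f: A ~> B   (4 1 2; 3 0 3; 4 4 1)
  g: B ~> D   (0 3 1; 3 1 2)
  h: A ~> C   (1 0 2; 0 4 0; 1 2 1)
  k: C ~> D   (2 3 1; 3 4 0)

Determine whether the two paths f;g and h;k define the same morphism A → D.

Along f;g (path 1):
  e0=(1,0,0) f~>(4,3,4) g~>(3,3)
  e1=(0,1,0) f~>(1,0,4) g~>(4,1)
  e2=(0,0,1) f~>(2,3,1) g~>(0,1)
  ⟦path⟧₁ = (3 4 0; 3 1 1)
Along h;k (path 2):
  e0=(1,0,0) h~>(1,0,1) k~>(3,3)
  e1=(0,1,0) h~>(0,4,2) k~>(4,1)
  e2=(0,0,1) h~>(2,0,1) k~>(0,1)
  ⟦path⟧₂ = (3 4 0; 3 1 1)
Equal? same morphism ✓

Answer: COMMUTES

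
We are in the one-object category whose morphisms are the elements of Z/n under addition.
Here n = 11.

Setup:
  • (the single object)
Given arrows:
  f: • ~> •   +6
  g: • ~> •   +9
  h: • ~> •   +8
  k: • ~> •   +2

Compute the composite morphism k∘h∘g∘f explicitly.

  0 +6≡6 +9≡4 +8≡1 +2≡3  (mod 11)
⟦path⟧: +3

Answer: +3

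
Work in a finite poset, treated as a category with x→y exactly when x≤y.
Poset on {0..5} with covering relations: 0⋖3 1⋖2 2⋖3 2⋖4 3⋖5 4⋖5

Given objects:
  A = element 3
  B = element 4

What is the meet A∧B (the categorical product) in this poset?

Answer: A∧B = 2

Derivation:
Common predecessors of 3,4: {1,2}
  1 ⊑ 2
  2 ⊑ 2
glb = 2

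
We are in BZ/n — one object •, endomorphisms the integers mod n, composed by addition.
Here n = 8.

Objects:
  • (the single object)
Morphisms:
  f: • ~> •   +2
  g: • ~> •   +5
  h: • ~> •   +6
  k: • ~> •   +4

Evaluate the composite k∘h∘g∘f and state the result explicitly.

  0 +2≡2 +5≡7 +6≡5 +4≡1  (mod 8)
⟦path⟧: +1

Answer: +1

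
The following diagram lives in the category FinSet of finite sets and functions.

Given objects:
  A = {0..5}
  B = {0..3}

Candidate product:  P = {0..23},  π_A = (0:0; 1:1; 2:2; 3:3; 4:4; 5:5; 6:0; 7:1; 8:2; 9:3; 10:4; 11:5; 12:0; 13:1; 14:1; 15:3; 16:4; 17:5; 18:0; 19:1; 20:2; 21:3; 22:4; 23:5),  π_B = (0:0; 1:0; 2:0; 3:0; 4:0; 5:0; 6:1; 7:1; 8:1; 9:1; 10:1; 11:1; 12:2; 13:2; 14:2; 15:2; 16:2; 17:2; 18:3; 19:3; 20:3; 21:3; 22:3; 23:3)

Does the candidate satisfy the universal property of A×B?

|A|·|B| = 6·4 = 24;  |P| = 24
Check the pairing map k ↦ (π_A(k), π_B(k)):
  0 : (0,0)
  1 : (1,0)
  2 : (2,0)
  3 : (3,0)
  4 : (4,0)
  5 : (5,0)
  6 : (0,1)
  7 : (1,1)
  8 : (2,1)
  9 : (3,1)
  10 : (4,1)
  11 : (5,1)
  12 : (0,2)
  13 : (1,2)
  14 : (1,2)  ✗ repeats pair of k=13
  15 : (3,2)
  16 : (4,2)
  17 : (5,2)
  18 : (0,3)
  19 : (1,3)
  20 : (2,3)
  21 : (3,3)
  22 : (4,3)
  23 : (5,3)
distinct pairs in image: 23 / 24 needed
  → (1,2) hit at k=13 and k=14

Answer: NOT A VALID PRODUCT — duplicate pair at indices 13,14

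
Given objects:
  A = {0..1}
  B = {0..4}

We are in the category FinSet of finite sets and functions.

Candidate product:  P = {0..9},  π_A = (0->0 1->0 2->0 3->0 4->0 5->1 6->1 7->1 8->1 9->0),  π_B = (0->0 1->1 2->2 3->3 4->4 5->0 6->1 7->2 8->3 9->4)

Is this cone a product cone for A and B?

Answer: NOT A VALID PRODUCT — duplicate pair at indices 4,9

Derivation:
|A|·|B| = 2·5 = 10;  |P| = 10
Check the pairing map k ↦ (π_A(k), π_B(k)):
  0 -> (0,0)
  1 -> (0,1)
  2 -> (0,2)
  3 -> (0,3)
  4 -> (0,4)
  5 -> (1,0)
  6 -> (1,1)
  7 -> (1,2)
  8 -> (1,3)
  9 -> (0,4)  ✗ repeats pair of k=4
distinct pairs in image: 9 / 10 needed
  → (0,4) hit at k=4 and k=9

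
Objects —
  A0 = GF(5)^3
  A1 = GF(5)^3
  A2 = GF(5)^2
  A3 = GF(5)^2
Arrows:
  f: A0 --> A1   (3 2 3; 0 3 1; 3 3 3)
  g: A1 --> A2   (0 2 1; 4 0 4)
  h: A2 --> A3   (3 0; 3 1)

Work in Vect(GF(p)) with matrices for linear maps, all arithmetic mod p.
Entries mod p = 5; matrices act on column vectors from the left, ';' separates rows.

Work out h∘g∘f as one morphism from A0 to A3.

Answer: (4 2 0; 3 2 4)

Derivation:
  e0=(1,0,0) f-->(3,0,3) g-->(3,4) h-->(4,3)
  e1=(0,1,0) f-->(2,3,3) g-->(4,0) h-->(2,2)
  e2=(0,0,1) f-->(3,1,3) g-->(0,4) h-->(0,4)
⟦path⟧: (4 2 0; 3 2 4)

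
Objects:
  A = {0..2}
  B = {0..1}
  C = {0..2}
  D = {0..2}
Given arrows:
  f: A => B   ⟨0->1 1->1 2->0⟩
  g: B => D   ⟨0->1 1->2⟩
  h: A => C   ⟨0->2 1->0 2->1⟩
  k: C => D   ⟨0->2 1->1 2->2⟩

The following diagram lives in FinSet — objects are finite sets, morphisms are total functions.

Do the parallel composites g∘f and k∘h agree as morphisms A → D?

Along f;g (path 1):
  0 f=>1 g=>2
  1 f=>1 g=>2
  2 f=>0 g=>1
  result₁ = ⟨0->2 1->2 2->1⟩
Along h;k (path 2):
  0 h=>2 k=>2
  1 h=>0 k=>2
  2 h=>1 k=>1
  result₂ = ⟨0->2 1->2 2->1⟩
Equal? same morphism ✓

Answer: COMMUTES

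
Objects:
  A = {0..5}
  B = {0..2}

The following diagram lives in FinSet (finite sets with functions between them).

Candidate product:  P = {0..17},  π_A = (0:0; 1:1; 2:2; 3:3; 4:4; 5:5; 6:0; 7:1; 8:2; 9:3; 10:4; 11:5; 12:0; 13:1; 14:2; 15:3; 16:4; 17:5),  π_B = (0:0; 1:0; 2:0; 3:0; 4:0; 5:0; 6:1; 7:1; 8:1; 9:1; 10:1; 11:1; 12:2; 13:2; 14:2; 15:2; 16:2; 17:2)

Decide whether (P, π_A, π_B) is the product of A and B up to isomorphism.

Answer: VALID PRODUCT

Trace:
|A|·|B| = 6·3 = 18;  |P| = 18
Check the pairing map k ↦ (π_A(k), π_B(k)):
  0 : (0,0)
  1 : (1,0)
  2 : (2,0)
  3 : (3,0)
  4 : (4,0)
  5 : (5,0)
  6 : (0,1)
  7 : (1,1)
  8 : (2,1)
  9 : (3,1)
  10 : (4,1)
  11 : (5,1)
  12 : (0,2)
  13 : (1,2)
  14 : (2,2)
  15 : (3,2)
  16 : (4,2)
  17 : (5,2)
distinct pairs in image: 18 / 18 needed
  → bijection onto A×B; projections well-typed.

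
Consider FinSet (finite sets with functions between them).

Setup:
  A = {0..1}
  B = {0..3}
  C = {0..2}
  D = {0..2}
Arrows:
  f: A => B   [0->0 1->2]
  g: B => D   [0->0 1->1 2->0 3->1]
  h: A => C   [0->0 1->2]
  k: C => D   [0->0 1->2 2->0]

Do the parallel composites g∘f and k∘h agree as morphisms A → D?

Path 1 = f;g:
  0 f=>0 g=>0
  1 f=>2 g=>0
  composite₁ = [0->0 1->0]
Path 2 = h;k:
  0 h=>0 k=>0
  1 h=>2 k=>0
  composite₂ = [0->0 1->0]
Equal? YES — commutes

Answer: COMMUTES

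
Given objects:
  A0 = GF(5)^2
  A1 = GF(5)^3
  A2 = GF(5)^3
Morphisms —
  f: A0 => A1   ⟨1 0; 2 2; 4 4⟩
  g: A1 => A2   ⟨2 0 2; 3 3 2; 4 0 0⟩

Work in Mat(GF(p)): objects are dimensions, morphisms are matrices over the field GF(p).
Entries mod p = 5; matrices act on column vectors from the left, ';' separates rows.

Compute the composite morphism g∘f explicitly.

Answer: ⟨0 3; 2 4; 4 0⟩

Work:
  e0=[1,0] f=>[1,2,4] g=>[0,2,4]
  e1=[0,1] f=>[0,2,4] g=>[3,4,0]
composite: ⟨0 3; 2 4; 4 0⟩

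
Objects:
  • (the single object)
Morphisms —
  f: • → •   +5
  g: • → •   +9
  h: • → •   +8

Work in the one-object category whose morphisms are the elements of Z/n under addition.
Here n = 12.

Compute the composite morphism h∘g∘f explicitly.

Answer: +10

Trace:
  0 +5≡5 +9≡2 +8≡10  (mod 12)
⟦path⟧: +10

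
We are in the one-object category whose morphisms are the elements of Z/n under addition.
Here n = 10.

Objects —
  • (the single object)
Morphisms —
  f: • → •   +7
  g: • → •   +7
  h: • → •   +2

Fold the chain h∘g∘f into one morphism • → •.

Answer: +6

Trace:
  0 +7≡7 +7≡4 +2≡6  (mod 10)
result: +6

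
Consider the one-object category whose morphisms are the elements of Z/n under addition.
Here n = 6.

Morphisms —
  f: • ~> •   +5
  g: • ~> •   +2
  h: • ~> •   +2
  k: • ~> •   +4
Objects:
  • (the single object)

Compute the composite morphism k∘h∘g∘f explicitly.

  0 +5≡5 +2≡1 +2≡3 +4≡1  (mod 6)
result: +1

Answer: +1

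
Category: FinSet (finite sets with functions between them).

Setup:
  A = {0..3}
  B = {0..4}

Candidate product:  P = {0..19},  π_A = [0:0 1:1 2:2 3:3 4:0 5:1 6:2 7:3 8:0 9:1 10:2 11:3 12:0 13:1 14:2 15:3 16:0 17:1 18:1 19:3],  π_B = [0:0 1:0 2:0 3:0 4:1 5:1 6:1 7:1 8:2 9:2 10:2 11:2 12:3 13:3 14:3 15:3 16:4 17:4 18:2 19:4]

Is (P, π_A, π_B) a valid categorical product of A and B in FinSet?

Answer: NOT A VALID PRODUCT — duplicate pair at indices 9,18

Work:
|A|·|B| = 4·5 = 20;  |P| = 20
Check the pairing map k ↦ (π_A(k), π_B(k)):
  0 : (0,0)
  1 : (1,0)
  2 : (2,0)
  3 : (3,0)
  4 : (0,1)
  5 : (1,1)
  6 : (2,1)
  7 : (3,1)
  8 : (0,2)
  9 : (1,2)
  10 : (2,2)
  11 : (3,2)
  12 : (0,3)
  13 : (1,3)
  14 : (2,3)
  15 : (3,3)
  16 : (0,4)
  17 : (1,4)
  18 : (1,2)  ✗ repeats pair of k=9
  19 : (3,4)
distinct pairs in image: 19 / 20 needed
  → (1,2) hit at k=9 and k=18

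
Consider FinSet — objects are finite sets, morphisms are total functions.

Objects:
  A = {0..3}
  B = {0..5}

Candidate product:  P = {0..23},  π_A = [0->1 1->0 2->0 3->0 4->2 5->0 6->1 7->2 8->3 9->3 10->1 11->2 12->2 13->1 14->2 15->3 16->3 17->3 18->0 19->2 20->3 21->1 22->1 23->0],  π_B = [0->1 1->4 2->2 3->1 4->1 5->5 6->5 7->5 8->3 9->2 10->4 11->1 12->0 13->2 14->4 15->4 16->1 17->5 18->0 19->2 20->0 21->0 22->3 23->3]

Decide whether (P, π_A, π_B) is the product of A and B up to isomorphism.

Answer: NOT A VALID PRODUCT — duplicate pair at indices 11,4

Work:
|A|·|B| = 4·6 = 24;  |P| = 24
Check the pairing map k ↦ (π_A(k), π_B(k)):
  0 -> (1,1)
  1 -> (0,4)
  2 -> (0,2)
  3 -> (0,1)
  4 -> (2,1)
  5 -> (0,5)
  6 -> (1,5)
  7 -> (2,5)
  8 -> (3,3)
  9 -> (3,2)
  10 -> (1,4)
  11 -> (2,1)  ✗ repeats pair of k=4
  12 -> (2,0)
  13 -> (1,2)
  14 -> (2,4)
  15 -> (3,4)
  16 -> (3,1)
  17 -> (3,5)
  18 -> (0,0)
  19 -> (2,2)
  20 -> (3,0)
  21 -> (1,0)
  22 -> (1,3)
  23 -> (0,3)
distinct pairs in image: 23 / 24 needed
  → (2,1) hit at k=4 and k=11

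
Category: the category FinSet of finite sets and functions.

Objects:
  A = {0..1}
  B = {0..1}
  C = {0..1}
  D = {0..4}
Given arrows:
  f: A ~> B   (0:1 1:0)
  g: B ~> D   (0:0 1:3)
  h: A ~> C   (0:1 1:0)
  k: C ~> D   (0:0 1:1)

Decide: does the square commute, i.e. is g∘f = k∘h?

Path 1 = f;g:
  0 f~>1 g~>3
  1 f~>0 g~>0
  composite₁ = (0:3 1:0)
Path 2 = h;k:
  0 h~>1 k~>1
  1 h~>0 k~>0
  composite₂ = (0:1 1:0)
Equal? distinct morphisms ✗

Answer: DOES NOT COMMUTE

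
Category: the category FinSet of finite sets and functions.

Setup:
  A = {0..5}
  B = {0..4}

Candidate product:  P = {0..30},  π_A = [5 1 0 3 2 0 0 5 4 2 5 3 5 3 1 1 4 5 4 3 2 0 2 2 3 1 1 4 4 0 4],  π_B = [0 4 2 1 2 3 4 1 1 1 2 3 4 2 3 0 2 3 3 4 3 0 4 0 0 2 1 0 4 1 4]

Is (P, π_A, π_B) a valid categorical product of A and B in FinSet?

Answer: NOT A VALID PRODUCT — |P|=31 ≠ |A|·|B|=30

Trace:
|A|·|B| = 6·5 = 30;  |P| = 31
  → cardinalities differ; no bijection possible.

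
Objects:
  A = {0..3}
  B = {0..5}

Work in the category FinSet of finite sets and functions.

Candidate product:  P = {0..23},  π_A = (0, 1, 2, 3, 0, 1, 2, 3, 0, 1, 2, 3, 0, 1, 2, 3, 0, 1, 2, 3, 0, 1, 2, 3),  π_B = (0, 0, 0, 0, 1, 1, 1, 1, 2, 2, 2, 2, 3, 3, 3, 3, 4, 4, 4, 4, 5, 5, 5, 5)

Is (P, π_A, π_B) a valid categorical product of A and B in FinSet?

|A|·|B| = 4·6 = 24;  |P| = 24
Check the pairing map k ↦ (π_A(k), π_B(k)):
  0 : (0,0)
  1 : (1,0)
  2 : (2,0)
  3 : (3,0)
  4 : (0,1)
  5 : (1,1)
  6 : (2,1)
  7 : (3,1)
  8 : (0,2)
  9 : (1,2)
  10 : (2,2)
  11 : (3,2)
  12 : (0,3)
  13 : (1,3)
  14 : (2,3)
  15 : (3,3)
  16 : (0,4)
  17 : (1,4)
  18 : (2,4)
  19 : (3,4)
  20 : (0,5)
  21 : (1,5)
  22 : (2,5)
  23 : (3,5)
distinct pairs in image: 24 / 24 needed
  → bijection onto A×B; projections well-typed.

Answer: VALID PRODUCT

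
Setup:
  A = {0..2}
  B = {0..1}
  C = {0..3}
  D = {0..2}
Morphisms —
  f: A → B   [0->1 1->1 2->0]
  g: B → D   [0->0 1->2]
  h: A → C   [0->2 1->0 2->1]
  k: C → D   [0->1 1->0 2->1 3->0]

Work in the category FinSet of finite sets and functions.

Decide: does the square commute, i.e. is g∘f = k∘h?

Answer: DOES NOT COMMUTE

Trace:
Along f;g (path 1):
  0 f→1 g→2
  1 f→1 g→2
  2 f→0 g→0
  result₁ = [0->2 1->2 2->0]
Along h;k (path 2):
  0 h→2 k→1
  1 h→0 k→1
  2 h→1 k→0
  result₂ = [0->1 1->1 2->0]
Equal? NO — does not commute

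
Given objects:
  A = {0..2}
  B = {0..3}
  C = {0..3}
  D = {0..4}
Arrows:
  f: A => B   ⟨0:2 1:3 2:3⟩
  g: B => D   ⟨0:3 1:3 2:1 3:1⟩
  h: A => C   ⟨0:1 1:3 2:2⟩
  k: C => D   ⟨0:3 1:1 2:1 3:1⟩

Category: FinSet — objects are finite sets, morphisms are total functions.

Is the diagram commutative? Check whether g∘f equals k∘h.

Answer: COMMUTES

Derivation:
Path 1 = f;g:
  0 f=>2 g=>1
  1 f=>3 g=>1
  2 f=>3 g=>1
  result₁ = ⟨0:1 1:1 2:1⟩
Path 2 = h;k:
  0 h=>1 k=>1
  1 h=>3 k=>1
  2 h=>2 k=>1
  result₂ = ⟨0:1 1:1 2:1⟩
Equal? equal; square commutes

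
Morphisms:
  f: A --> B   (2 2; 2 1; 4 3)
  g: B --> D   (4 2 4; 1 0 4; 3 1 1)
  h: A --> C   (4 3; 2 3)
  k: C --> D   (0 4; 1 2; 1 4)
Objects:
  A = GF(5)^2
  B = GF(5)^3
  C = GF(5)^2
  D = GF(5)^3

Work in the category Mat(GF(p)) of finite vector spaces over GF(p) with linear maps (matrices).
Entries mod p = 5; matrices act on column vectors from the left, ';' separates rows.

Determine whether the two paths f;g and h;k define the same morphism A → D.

Along f;g (path 1):
  e0=(1,0) f-->(2,2,4) g-->(3,3,2)
  e1=(0,1) f-->(2,1,3) g-->(2,4,0)
  ⟦path⟧₁ = (3 2; 3 4; 2 0)
Along h;k (path 2):
  e0=(1,0) h-->(4,2) k-->(3,3,2)
  e1=(0,1) h-->(3,3) k-->(2,4,0)
  ⟦path⟧₂ = (3 2; 3 4; 2 0)
Equal? same morphism ✓

Answer: COMMUTES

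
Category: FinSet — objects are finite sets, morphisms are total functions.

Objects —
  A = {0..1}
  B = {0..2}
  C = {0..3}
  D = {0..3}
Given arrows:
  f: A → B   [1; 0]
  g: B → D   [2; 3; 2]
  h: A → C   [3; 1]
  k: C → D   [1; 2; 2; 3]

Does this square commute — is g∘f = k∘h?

Answer: COMMUTES

Derivation:
Along f;g (path 1):
  0 f→1 g→3
  1 f→0 g→2
  composite₁ = [3; 2]
Along h;k (path 2):
  0 h→3 k→3
  1 h→1 k→2
  composite₂ = [3; 2]
Equal? same morphism ✓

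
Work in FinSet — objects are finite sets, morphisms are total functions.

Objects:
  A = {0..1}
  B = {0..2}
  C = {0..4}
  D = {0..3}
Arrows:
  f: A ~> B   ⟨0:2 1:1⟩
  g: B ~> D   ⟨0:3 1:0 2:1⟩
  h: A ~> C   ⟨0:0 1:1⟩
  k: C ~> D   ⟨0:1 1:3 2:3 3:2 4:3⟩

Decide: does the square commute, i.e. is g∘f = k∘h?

Answer: DOES NOT COMMUTE

Work:
1) trace f;g:
  0 f~>2 g~>1
  1 f~>1 g~>0
  ⟦path⟧₁ = ⟨0:1 1:0⟩
2) trace h;k:
  0 h~>0 k~>1
  1 h~>1 k~>3
  ⟦path⟧₂ = ⟨0:1 1:3⟩
Equal? distinct morphisms ✗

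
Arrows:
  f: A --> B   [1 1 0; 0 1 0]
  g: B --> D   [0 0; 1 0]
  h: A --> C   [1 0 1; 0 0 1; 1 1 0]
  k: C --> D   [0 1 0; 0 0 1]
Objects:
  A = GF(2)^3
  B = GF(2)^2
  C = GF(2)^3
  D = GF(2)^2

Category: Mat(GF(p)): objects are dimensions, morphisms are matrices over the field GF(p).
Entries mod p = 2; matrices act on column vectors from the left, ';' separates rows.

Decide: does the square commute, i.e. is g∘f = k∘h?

Path 1 = f;g:
  e0=[1,0,0] f-->[1,0] g-->[0,1]
  e1=[0,1,0] f-->[1,1] g-->[0,1]
  e2=[0,0,1] f-->[0,0] g-->[0,0]
  composite₁ = [0 0 0; 1 1 0]
Path 2 = h;k:
  e0=[1,0,0] h-->[1,0,1] k-->[0,1]
  e1=[0,1,0] h-->[0,0,1] k-->[0,1]
  e2=[0,0,1] h-->[1,1,0] k-->[1,0]
  composite₂ = [0 0 1; 1 1 0]
Equal? differ; not commutative

Answer: DOES NOT COMMUTE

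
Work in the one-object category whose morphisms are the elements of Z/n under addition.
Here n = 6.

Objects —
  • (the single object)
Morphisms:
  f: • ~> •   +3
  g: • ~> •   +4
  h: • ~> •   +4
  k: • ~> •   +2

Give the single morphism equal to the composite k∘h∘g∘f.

  0 +3≡3 +4≡1 +4≡5 +2≡1  (mod 6)
composite: +1

Answer: +1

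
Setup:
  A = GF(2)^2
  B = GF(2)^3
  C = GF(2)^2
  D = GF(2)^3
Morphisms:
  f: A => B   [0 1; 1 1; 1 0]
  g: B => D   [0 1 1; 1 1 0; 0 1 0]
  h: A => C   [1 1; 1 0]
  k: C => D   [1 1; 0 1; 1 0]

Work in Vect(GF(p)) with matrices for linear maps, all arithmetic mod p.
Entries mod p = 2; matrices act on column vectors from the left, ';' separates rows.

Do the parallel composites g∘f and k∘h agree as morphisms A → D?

Answer: COMMUTES

Trace:
1) trace f;g:
  e0=[1,0] f=>[0,1,1] g=>[0,1,1]
  e1=[0,1] f=>[1,1,0] g=>[1,0,1]
  result₁ = [0 1; 1 0; 1 1]
2) trace h;k:
  e0=[1,0] h=>[1,1] k=>[0,1,1]
  e1=[0,1] h=>[1,0] k=>[1,0,1]
  result₂ = [0 1; 1 0; 1 1]
Equal? equal; square commutes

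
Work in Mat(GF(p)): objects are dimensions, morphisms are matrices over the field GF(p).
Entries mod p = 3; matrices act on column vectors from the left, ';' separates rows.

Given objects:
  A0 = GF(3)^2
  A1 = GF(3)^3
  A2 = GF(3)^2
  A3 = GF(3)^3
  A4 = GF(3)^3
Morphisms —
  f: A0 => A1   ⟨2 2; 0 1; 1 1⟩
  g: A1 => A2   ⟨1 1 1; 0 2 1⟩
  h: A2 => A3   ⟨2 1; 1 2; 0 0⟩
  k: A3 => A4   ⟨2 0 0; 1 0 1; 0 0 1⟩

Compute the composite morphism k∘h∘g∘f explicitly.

Answer: ⟨2 1; 1 2; 0 0⟩

Work:
  e0=⟨1,0⟩ f=>⟨2,0,1⟩ g=>⟨0,1⟩ h=>⟨1,2,0⟩ k=>⟨2,1,0⟩
  e1=⟨0,1⟩ f=>⟨2,1,1⟩ g=>⟨1,0⟩ h=>⟨2,1,0⟩ k=>⟨1,2,0⟩
⟦path⟧: ⟨2 1; 1 2; 0 0⟩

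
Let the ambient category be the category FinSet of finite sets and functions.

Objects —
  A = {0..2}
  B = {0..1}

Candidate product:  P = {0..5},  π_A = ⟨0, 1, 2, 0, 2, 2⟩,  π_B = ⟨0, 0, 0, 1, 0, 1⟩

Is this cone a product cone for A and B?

Answer: NOT A VALID PRODUCT — duplicate pair at indices 2,4

Work:
|A|·|B| = 3·2 = 6;  |P| = 6
Check the pairing map k ↦ (π_A(k), π_B(k)):
  0 ↦ (0,0)
  1 ↦ (1,0)
  2 ↦ (2,0)
  3 ↦ (0,1)
  4 ↦ (2,0)  ✗ repeats pair of k=2
  5 ↦ (2,1)
distinct pairs in image: 5 / 6 needed
  → (2,0) hit at k=2 and k=4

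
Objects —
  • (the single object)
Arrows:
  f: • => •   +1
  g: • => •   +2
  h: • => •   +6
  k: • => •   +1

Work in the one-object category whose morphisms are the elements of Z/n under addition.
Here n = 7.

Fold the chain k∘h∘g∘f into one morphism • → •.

  0 +1≡1 +2≡3 +6≡2 +1≡3  (mod 7)
composite: +3

Answer: +3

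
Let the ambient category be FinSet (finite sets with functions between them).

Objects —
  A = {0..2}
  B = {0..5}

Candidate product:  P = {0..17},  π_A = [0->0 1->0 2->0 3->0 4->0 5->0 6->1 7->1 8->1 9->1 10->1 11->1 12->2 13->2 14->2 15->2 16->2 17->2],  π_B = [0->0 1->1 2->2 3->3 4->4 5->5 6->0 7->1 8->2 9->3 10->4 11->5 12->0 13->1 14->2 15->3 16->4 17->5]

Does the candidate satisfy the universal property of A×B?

Answer: VALID PRODUCT

Work:
|A|·|B| = 3·6 = 18;  |P| = 18
Check the pairing map k ↦ (π_A(k), π_B(k)):
  0 -> (0,0)
  1 -> (0,1)
  2 -> (0,2)
  3 -> (0,3)
  4 -> (0,4)
  5 -> (0,5)
  6 -> (1,0)
  7 -> (1,1)
  8 -> (1,2)
  9 -> (1,3)
  10 -> (1,4)
  11 -> (1,5)
  12 -> (2,0)
  13 -> (2,1)
  14 -> (2,2)
  15 -> (2,3)
  16 -> (2,4)
  17 -> (2,5)
distinct pairs in image: 18 / 18 needed
  → bijection onto A×B; projections well-typed.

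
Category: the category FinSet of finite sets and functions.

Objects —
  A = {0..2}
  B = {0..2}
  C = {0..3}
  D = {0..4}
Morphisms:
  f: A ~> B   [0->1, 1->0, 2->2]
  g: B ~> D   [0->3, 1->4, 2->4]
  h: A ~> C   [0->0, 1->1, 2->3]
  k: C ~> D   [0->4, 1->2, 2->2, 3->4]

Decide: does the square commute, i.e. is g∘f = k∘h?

Along f;g (path 1):
  0 f~>1 g~>4
  1 f~>0 g~>3
  2 f~>2 g~>4
  composite₁ = [0->4, 1->3, 2->4]
Along h;k (path 2):
  0 h~>0 k~>4
  1 h~>1 k~>2
  2 h~>3 k~>4
  composite₂ = [0->4, 1->2, 2->4]
Equal? differ; not commutative

Answer: DOES NOT COMMUTE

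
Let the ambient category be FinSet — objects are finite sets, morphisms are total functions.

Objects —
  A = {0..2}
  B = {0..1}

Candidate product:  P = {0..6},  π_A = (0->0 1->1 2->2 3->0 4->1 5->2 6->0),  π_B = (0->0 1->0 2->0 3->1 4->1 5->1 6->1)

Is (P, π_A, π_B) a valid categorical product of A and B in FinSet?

|A|·|B| = 3·2 = 6;  |P| = 7
  → cardinalities differ; no bijection possible.

Answer: NOT A VALID PRODUCT — |P|=7 ≠ |A|·|B|=6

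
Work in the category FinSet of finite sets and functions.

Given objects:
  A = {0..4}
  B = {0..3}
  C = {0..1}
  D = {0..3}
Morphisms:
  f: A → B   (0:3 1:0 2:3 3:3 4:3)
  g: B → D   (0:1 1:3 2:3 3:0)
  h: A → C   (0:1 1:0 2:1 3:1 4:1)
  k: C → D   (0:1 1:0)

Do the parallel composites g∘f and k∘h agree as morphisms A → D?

Answer: COMMUTES

Derivation:
1) trace f;g:
  0 f→3 g→0
  1 f→0 g→1
  2 f→3 g→0
  3 f→3 g→0
  4 f→3 g→0
  result₁ = (0:0 1:1 2:0 3:0 4:0)
2) trace h;k:
  0 h→1 k→0
  1 h→0 k→1
  2 h→1 k→0
  3 h→1 k→0
  4 h→1 k→0
  result₂ = (0:0 1:1 2:0 3:0 4:0)
Equal? equal; square commutes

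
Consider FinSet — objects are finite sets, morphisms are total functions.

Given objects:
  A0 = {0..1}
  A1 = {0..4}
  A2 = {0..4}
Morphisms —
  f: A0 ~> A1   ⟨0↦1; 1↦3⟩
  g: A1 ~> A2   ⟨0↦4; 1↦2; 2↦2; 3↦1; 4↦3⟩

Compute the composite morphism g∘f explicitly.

  0 f~>1 g~>2
  1 f~>3 g~>1
composite: ⟨0↦2; 1↦1⟩

Answer: ⟨0↦2; 1↦1⟩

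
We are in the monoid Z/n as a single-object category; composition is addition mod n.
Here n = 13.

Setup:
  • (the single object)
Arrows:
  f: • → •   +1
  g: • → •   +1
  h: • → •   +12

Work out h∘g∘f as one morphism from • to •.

Answer: +1

Work:
  0 +1≡1 +1≡2 +12≡1  (mod 13)
composite: +1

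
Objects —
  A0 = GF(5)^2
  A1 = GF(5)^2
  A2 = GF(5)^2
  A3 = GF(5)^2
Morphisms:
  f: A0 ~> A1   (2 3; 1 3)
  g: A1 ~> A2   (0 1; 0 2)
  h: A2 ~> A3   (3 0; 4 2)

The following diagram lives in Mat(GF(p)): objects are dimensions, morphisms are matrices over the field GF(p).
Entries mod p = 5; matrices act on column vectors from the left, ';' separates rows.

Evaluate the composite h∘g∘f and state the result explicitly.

  e0=(1,0) f~>(2,1) g~>(1,2) h~>(3,3)
  e1=(0,1) f~>(3,3) g~>(3,1) h~>(4,4)
result: (3 4; 3 4)

Answer: (3 4; 3 4)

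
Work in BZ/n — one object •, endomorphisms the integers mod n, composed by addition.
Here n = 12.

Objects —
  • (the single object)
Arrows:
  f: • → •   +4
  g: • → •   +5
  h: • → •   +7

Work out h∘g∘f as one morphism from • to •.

Answer: +4

Work:
  0 +4≡4 +5≡9 +7≡4  (mod 12)
result: +4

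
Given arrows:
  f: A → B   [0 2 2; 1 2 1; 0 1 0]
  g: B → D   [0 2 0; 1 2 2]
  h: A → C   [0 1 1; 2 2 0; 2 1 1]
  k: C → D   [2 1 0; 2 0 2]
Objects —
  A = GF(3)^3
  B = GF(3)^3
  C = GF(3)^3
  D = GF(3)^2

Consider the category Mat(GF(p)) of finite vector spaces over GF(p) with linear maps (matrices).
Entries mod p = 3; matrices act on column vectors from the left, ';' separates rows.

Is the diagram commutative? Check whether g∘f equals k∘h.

Answer: DOES NOT COMMUTE

Trace:
Path 1 = f;g:
  e0=(1,0,0) f→(0,1,0) g→(2,2)
  e1=(0,1,0) f→(2,2,1) g→(1,2)
  e2=(0,0,1) f→(2,1,0) g→(2,1)
  composite₁ = [2 1 2; 2 2 1]
Path 2 = h;k:
  e0=(1,0,0) h→(0,2,2) k→(2,1)
  e1=(0,1,0) h→(1,2,1) k→(1,1)
  e2=(0,0,1) h→(1,0,1) k→(2,1)
  composite₂ = [2 1 2; 1 1 1]
Equal? differ; not commutative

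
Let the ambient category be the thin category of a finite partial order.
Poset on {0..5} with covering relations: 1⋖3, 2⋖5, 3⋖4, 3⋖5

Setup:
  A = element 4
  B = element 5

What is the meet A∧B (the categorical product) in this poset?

Common predecessors of 4,5: {1,3}
  1 <= 3
  3 <= 3
glb = 3

Answer: A∧B = 3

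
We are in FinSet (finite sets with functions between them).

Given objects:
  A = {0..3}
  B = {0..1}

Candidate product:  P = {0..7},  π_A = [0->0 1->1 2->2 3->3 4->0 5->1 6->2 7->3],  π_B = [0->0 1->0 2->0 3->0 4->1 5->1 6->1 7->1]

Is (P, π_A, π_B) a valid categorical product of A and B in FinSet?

Answer: VALID PRODUCT

Work:
|A|·|B| = 4·2 = 8;  |P| = 8
Check the pairing map k ↦ (π_A(k), π_B(k)):
  0 -> (0,0)
  1 -> (1,0)
  2 -> (2,0)
  3 -> (3,0)
  4 -> (0,1)
  5 -> (1,1)
  6 -> (2,1)
  7 -> (3,1)
distinct pairs in image: 8 / 8 needed
  → bijection onto A×B; projections well-typed.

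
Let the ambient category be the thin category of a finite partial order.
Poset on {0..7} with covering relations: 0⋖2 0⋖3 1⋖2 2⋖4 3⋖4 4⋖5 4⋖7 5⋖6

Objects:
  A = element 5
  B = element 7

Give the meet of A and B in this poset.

Answer: A∧B = 4

Work:
Common predecessors of 5,7: {0,1,2,3,4}
  0 ≤ 4
  1 ≤ 4
  2 ≤ 4
  3 ≤ 4
  4 ≤ 4
glb = 4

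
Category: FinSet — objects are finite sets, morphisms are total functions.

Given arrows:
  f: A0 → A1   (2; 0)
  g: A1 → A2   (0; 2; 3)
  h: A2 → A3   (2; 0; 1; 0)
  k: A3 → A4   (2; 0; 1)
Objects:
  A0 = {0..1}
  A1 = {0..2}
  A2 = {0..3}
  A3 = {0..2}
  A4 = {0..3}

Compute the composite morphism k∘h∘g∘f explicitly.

  0 f→2 g→3 h→0 k→2
  1 f→0 g→0 h→2 k→1
composite: (2; 1)

Answer: (2; 1)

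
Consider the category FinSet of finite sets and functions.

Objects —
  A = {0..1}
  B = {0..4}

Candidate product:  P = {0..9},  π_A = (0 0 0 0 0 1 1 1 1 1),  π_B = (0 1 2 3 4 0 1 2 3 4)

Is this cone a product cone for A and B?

|A|·|B| = 2·5 = 10;  |P| = 10
Check the pairing map k ↦ (π_A(k), π_B(k)):
  0 : (0,0)
  1 : (0,1)
  2 : (0,2)
  3 : (0,3)
  4 : (0,4)
  5 : (1,0)
  6 : (1,1)
  7 : (1,2)
  8 : (1,3)
  9 : (1,4)
distinct pairs in image: 10 / 10 needed
  → bijection onto A×B; projections well-typed.

Answer: VALID PRODUCT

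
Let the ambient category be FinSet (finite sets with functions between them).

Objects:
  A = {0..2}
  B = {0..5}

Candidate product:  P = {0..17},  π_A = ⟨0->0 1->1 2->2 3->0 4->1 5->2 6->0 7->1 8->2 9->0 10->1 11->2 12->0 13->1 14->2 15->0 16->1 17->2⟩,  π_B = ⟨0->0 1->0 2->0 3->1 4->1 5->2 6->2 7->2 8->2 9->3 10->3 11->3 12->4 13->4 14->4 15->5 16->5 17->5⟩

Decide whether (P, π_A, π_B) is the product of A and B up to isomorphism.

|A|·|B| = 3·6 = 18;  |P| = 18
Check the pairing map k ↦ (π_A(k), π_B(k)):
  0 -> (0,0)
  1 -> (1,0)
  2 -> (2,0)
  3 -> (0,1)
  4 -> (1,1)
  5 -> (2,2)
  6 -> (0,2)
  7 -> (1,2)
  8 -> (2,2)  ✗ repeats pair of k=5
  9 -> (0,3)
  10 -> (1,3)
  11 -> (2,3)
  12 -> (0,4)
  13 -> (1,4)
  14 -> (2,4)
  15 -> (0,5)
  16 -> (1,5)
  17 -> (2,5)
distinct pairs in image: 17 / 18 needed
  → (2,2) hit at k=5 and k=8

Answer: NOT A VALID PRODUCT — duplicate pair at indices 8,5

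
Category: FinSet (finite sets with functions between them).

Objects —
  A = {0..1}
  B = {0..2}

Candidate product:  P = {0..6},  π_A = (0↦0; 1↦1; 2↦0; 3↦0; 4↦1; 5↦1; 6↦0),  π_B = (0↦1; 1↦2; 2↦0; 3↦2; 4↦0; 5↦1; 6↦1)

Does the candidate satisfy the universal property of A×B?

|A|·|B| = 2·3 = 6;  |P| = 7
  → cardinalities differ; no bijection possible.

Answer: NOT A VALID PRODUCT — |P|=7 ≠ |A|·|B|=6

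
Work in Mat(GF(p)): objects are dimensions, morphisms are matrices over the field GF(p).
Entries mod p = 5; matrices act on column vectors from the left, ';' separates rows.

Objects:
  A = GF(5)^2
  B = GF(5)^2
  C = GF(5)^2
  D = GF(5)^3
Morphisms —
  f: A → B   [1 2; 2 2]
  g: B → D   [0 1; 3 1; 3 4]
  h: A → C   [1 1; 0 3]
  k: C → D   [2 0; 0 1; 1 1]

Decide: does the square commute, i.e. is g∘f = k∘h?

Answer: COMMUTES

Derivation:
1) trace f;g:
  e0=[1,0] f→[1,2] g→[2,0,1]
  e1=[0,1] f→[2,2] g→[2,3,4]
  result₁ = [2 2; 0 3; 1 4]
2) trace h;k:
  e0=[1,0] h→[1,0] k→[2,0,1]
  e1=[0,1] h→[1,3] k→[2,3,4]
  result₂ = [2 2; 0 3; 1 4]
Equal? equal; square commutes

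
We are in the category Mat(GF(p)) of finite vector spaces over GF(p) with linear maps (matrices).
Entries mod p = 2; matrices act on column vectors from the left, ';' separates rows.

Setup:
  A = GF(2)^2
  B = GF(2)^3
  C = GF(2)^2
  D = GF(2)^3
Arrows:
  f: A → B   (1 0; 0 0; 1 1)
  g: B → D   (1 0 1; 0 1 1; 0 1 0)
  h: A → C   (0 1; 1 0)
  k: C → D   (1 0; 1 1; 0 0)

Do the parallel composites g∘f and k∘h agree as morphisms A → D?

Along f;g (path 1):
  e0=(1,0) f→(1,0,1) g→(0,1,0)
  e1=(0,1) f→(0,0,1) g→(1,1,0)
  composite₁ = (0 1; 1 1; 0 0)
Along h;k (path 2):
  e0=(1,0) h→(0,1) k→(0,1,0)
  e1=(0,1) h→(1,0) k→(1,1,0)
  composite₂ = (0 1; 1 1; 0 0)
Equal? same morphism ✓

Answer: COMMUTES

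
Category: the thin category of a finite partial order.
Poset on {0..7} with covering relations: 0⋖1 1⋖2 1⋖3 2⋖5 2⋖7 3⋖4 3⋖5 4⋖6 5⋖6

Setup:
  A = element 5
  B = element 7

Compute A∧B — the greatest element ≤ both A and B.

{x : x≤A ∧ x≤B} = {0,1,2}  (A=5, B=7)
  0 ≤ 2
  1 ≤ 2
  2 ≤ 2
glb = 2

Answer: A∧B = 2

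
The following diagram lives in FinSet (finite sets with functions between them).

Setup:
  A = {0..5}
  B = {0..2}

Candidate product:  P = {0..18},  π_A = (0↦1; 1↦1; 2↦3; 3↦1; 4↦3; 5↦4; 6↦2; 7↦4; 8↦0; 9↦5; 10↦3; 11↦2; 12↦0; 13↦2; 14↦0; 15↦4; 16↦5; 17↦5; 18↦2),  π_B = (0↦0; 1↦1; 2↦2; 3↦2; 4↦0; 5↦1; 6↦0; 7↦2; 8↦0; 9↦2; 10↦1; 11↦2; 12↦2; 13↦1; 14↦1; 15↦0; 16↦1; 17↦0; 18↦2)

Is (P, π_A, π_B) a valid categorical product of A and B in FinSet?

|A|·|B| = 6·3 = 18;  |P| = 19
  → cardinalities differ; no bijection possible.

Answer: NOT A VALID PRODUCT — |P|=19 ≠ |A|·|B|=18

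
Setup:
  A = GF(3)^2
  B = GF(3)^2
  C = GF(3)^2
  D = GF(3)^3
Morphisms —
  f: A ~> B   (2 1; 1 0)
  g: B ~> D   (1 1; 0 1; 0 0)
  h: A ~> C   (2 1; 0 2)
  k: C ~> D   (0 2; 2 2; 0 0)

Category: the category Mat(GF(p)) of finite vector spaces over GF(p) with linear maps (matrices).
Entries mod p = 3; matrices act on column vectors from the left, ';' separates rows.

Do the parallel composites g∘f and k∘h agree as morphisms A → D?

Path 1 = f;g:
  e0=(1,0) f~>(2,1) g~>(0,1,0)
  e1=(0,1) f~>(1,0) g~>(1,0,0)
  result₁ = (0 1; 1 0; 0 0)
Path 2 = h;k:
  e0=(1,0) h~>(2,0) k~>(0,1,0)
  e1=(0,1) h~>(1,2) k~>(1,0,0)
  result₂ = (0 1; 1 0; 0 0)
Equal? same morphism ✓

Answer: COMMUTES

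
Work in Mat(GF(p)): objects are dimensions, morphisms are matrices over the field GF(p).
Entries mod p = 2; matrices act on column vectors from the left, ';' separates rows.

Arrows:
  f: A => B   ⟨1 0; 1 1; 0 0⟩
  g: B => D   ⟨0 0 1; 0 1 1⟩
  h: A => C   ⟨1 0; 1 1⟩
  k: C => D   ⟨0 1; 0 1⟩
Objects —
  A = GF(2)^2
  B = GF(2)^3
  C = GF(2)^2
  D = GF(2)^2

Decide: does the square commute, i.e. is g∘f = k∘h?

Path 1 = f;g:
  e0=[1,0] f=>[1,1,0] g=>[0,1]
  e1=[0,1] f=>[0,1,0] g=>[0,1]
  composite₁ = ⟨0 0; 1 1⟩
Path 2 = h;k:
  e0=[1,0] h=>[1,1] k=>[1,1]
  e1=[0,1] h=>[0,1] k=>[1,1]
  composite₂ = ⟨1 1; 1 1⟩
Equal? differ; not commutative

Answer: DOES NOT COMMUTE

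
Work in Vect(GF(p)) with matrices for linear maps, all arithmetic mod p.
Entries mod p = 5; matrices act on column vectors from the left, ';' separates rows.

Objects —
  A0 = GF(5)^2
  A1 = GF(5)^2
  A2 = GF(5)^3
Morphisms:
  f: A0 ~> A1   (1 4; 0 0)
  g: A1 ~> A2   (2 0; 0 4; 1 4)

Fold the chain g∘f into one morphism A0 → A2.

  e0=[1,0] f~>[1,0] g~>[2,0,1]
  e1=[0,1] f~>[4,0] g~>[3,0,4]
composite: (2 3; 0 0; 1 4)

Answer: (2 3; 0 0; 1 4)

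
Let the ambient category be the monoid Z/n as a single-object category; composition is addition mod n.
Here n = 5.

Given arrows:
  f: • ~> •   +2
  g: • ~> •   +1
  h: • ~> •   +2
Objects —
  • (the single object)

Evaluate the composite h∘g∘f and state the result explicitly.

  0 +2≡2 +1≡3 +2≡0  (mod 5)
⟦path⟧: +0

Answer: +0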